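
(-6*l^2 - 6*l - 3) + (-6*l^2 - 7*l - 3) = -12*l^2 - 13*l - 6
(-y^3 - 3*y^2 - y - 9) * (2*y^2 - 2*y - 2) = -2*y^5 - 4*y^4 + 6*y^3 - 10*y^2 + 20*y + 18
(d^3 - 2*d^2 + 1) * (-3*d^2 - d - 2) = -3*d^5 + 5*d^4 + d^2 - d - 2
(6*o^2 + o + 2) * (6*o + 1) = 36*o^3 + 12*o^2 + 13*o + 2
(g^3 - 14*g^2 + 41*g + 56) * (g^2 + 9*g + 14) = g^5 - 5*g^4 - 71*g^3 + 229*g^2 + 1078*g + 784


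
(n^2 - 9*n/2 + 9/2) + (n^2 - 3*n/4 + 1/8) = 2*n^2 - 21*n/4 + 37/8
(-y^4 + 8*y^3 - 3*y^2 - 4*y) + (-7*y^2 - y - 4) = -y^4 + 8*y^3 - 10*y^2 - 5*y - 4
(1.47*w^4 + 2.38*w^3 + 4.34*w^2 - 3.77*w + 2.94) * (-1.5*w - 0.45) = -2.205*w^5 - 4.2315*w^4 - 7.581*w^3 + 3.702*w^2 - 2.7135*w - 1.323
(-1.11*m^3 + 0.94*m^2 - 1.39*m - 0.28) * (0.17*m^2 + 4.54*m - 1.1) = -0.1887*m^5 - 4.8796*m^4 + 5.2523*m^3 - 7.3922*m^2 + 0.2578*m + 0.308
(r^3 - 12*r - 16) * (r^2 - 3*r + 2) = r^5 - 3*r^4 - 10*r^3 + 20*r^2 + 24*r - 32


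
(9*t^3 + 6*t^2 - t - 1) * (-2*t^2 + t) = -18*t^5 - 3*t^4 + 8*t^3 + t^2 - t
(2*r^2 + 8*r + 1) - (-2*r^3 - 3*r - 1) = 2*r^3 + 2*r^2 + 11*r + 2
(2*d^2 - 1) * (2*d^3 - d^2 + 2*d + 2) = 4*d^5 - 2*d^4 + 2*d^3 + 5*d^2 - 2*d - 2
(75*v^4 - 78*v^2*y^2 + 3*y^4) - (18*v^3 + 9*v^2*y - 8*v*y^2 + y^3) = 75*v^4 - 18*v^3 - 78*v^2*y^2 - 9*v^2*y + 8*v*y^2 + 3*y^4 - y^3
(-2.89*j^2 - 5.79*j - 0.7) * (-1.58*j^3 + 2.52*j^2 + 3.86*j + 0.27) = 4.5662*j^5 + 1.8654*j^4 - 24.6402*j^3 - 24.8937*j^2 - 4.2653*j - 0.189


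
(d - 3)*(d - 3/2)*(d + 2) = d^3 - 5*d^2/2 - 9*d/2 + 9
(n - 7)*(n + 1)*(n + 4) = n^3 - 2*n^2 - 31*n - 28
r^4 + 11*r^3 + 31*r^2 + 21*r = r*(r + 1)*(r + 3)*(r + 7)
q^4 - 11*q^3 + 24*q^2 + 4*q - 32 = (q - 8)*(q - 2)^2*(q + 1)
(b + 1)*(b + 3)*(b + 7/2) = b^3 + 15*b^2/2 + 17*b + 21/2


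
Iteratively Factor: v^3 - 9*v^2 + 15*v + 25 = (v - 5)*(v^2 - 4*v - 5) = (v - 5)^2*(v + 1)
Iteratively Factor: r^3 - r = (r + 1)*(r^2 - r) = (r - 1)*(r + 1)*(r)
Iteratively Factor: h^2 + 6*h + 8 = (h + 4)*(h + 2)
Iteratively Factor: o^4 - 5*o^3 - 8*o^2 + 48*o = (o + 3)*(o^3 - 8*o^2 + 16*o) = (o - 4)*(o + 3)*(o^2 - 4*o) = o*(o - 4)*(o + 3)*(o - 4)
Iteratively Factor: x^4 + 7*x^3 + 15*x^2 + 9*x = (x + 1)*(x^3 + 6*x^2 + 9*x) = (x + 1)*(x + 3)*(x^2 + 3*x) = x*(x + 1)*(x + 3)*(x + 3)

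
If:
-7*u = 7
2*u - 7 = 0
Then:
No Solution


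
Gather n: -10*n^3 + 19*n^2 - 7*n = -10*n^3 + 19*n^2 - 7*n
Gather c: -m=-m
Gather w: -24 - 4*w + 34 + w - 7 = 3 - 3*w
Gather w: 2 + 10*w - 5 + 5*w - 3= 15*w - 6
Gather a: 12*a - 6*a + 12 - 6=6*a + 6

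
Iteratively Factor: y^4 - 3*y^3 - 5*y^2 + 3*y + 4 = (y - 1)*(y^3 - 2*y^2 - 7*y - 4) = (y - 1)*(y + 1)*(y^2 - 3*y - 4) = (y - 1)*(y + 1)^2*(y - 4)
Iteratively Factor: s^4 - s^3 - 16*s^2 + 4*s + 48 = (s + 3)*(s^3 - 4*s^2 - 4*s + 16) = (s - 4)*(s + 3)*(s^2 - 4) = (s - 4)*(s + 2)*(s + 3)*(s - 2)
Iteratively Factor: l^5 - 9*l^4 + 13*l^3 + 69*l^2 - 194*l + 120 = (l - 5)*(l^4 - 4*l^3 - 7*l^2 + 34*l - 24) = (l - 5)*(l - 4)*(l^3 - 7*l + 6) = (l - 5)*(l - 4)*(l - 1)*(l^2 + l - 6) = (l - 5)*(l - 4)*(l - 1)*(l + 3)*(l - 2)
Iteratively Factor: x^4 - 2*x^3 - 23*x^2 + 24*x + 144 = (x + 3)*(x^3 - 5*x^2 - 8*x + 48) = (x - 4)*(x + 3)*(x^2 - x - 12) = (x - 4)*(x + 3)^2*(x - 4)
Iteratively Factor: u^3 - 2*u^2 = (u - 2)*(u^2) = u*(u - 2)*(u)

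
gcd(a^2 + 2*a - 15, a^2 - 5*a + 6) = a - 3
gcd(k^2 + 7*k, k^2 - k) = k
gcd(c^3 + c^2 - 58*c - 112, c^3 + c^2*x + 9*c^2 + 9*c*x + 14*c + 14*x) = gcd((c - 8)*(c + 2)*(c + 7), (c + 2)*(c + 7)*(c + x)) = c^2 + 9*c + 14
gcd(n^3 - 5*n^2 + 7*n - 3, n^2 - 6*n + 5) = n - 1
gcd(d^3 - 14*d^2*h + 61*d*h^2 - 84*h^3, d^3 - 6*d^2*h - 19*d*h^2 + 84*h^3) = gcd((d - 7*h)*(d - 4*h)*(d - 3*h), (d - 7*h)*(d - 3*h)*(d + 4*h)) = d^2 - 10*d*h + 21*h^2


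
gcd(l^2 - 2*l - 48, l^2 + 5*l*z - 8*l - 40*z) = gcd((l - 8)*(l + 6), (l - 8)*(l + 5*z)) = l - 8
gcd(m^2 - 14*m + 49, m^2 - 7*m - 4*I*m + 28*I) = m - 7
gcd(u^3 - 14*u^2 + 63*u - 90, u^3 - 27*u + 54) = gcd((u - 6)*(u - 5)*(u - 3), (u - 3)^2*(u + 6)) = u - 3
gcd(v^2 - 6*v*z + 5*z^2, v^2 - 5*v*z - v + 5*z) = -v + 5*z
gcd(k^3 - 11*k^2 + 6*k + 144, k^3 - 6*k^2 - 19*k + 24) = k^2 - 5*k - 24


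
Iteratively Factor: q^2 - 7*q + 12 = (q - 4)*(q - 3)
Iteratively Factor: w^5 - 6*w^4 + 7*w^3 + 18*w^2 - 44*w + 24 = (w - 1)*(w^4 - 5*w^3 + 2*w^2 + 20*w - 24) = (w - 2)*(w - 1)*(w^3 - 3*w^2 - 4*w + 12) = (w - 3)*(w - 2)*(w - 1)*(w^2 - 4) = (w - 3)*(w - 2)*(w - 1)*(w + 2)*(w - 2)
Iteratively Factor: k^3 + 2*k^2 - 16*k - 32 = (k + 4)*(k^2 - 2*k - 8) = (k - 4)*(k + 4)*(k + 2)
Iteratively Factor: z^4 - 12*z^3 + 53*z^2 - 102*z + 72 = (z - 2)*(z^3 - 10*z^2 + 33*z - 36) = (z - 3)*(z - 2)*(z^2 - 7*z + 12) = (z - 4)*(z - 3)*(z - 2)*(z - 3)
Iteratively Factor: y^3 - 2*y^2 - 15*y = (y - 5)*(y^2 + 3*y) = (y - 5)*(y + 3)*(y)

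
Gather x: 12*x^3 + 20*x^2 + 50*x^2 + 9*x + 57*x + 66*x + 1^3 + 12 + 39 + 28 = 12*x^3 + 70*x^2 + 132*x + 80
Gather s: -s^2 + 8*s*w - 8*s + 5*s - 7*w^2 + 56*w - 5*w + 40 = -s^2 + s*(8*w - 3) - 7*w^2 + 51*w + 40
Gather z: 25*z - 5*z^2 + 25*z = -5*z^2 + 50*z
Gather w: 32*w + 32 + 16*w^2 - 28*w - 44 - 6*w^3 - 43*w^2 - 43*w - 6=-6*w^3 - 27*w^2 - 39*w - 18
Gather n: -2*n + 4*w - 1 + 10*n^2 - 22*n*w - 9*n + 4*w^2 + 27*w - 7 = 10*n^2 + n*(-22*w - 11) + 4*w^2 + 31*w - 8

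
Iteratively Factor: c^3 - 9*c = (c)*(c^2 - 9) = c*(c - 3)*(c + 3)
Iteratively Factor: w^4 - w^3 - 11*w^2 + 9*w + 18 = (w + 1)*(w^3 - 2*w^2 - 9*w + 18) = (w - 3)*(w + 1)*(w^2 + w - 6) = (w - 3)*(w + 1)*(w + 3)*(w - 2)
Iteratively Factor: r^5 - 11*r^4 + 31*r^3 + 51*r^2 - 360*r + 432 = (r - 4)*(r^4 - 7*r^3 + 3*r^2 + 63*r - 108) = (r - 4)*(r - 3)*(r^3 - 4*r^2 - 9*r + 36) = (r - 4)*(r - 3)^2*(r^2 - r - 12) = (r - 4)^2*(r - 3)^2*(r + 3)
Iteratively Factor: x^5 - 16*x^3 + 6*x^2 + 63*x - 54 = (x + 3)*(x^4 - 3*x^3 - 7*x^2 + 27*x - 18) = (x - 2)*(x + 3)*(x^3 - x^2 - 9*x + 9) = (x - 2)*(x + 3)^2*(x^2 - 4*x + 3) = (x - 2)*(x - 1)*(x + 3)^2*(x - 3)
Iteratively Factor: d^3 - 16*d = (d - 4)*(d^2 + 4*d) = (d - 4)*(d + 4)*(d)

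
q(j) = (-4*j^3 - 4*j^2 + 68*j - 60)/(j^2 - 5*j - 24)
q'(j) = (5 - 2*j)*(-4*j^3 - 4*j^2 + 68*j - 60)/(j^2 - 5*j - 24)^2 + (-12*j^2 - 8*j + 68)/(j^2 - 5*j - 24)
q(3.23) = 0.57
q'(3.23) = 2.82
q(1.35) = -0.51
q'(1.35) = -1.18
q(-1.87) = 15.69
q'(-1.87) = -15.97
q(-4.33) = -6.38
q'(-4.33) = -12.78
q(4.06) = 4.23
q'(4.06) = 6.31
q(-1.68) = 13.04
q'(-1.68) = -12.25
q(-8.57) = 17.13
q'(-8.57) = -3.96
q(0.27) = 1.66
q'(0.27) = -2.86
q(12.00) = -112.20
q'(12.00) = 6.26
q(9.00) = -224.00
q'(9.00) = 161.33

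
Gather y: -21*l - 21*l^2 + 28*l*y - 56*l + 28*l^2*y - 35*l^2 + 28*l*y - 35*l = -56*l^2 - 112*l + y*(28*l^2 + 56*l)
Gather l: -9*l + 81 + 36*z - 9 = -9*l + 36*z + 72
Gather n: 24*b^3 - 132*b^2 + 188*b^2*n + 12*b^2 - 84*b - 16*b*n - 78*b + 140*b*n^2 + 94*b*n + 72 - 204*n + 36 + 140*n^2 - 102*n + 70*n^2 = 24*b^3 - 120*b^2 - 162*b + n^2*(140*b + 210) + n*(188*b^2 + 78*b - 306) + 108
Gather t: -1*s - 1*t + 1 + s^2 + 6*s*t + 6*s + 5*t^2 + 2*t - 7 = s^2 + 5*s + 5*t^2 + t*(6*s + 1) - 6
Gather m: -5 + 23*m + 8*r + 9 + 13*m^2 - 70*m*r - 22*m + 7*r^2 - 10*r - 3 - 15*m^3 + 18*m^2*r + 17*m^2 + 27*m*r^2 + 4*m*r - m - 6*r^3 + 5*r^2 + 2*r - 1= -15*m^3 + m^2*(18*r + 30) + m*(27*r^2 - 66*r) - 6*r^3 + 12*r^2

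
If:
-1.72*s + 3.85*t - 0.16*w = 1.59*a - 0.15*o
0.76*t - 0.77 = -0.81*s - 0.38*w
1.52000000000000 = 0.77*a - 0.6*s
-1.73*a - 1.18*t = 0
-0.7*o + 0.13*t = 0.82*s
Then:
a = 0.37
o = 2.31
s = -2.06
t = -0.54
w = 7.50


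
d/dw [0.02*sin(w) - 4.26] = 0.02*cos(w)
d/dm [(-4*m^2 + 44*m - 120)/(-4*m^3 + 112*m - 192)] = ((2*m - 11)*(m^3 - 28*m + 48) - (3*m^2 - 28)*(m^2 - 11*m + 30))/(m^3 - 28*m + 48)^2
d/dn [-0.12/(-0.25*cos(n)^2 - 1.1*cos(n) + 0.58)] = (0.06*cos(n) + 0.132)*sin(n)/(0.25*cos(n)^2 + 1.1*cos(n) - 0.58)^2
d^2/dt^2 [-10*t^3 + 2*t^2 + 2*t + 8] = 4 - 60*t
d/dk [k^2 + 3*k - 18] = 2*k + 3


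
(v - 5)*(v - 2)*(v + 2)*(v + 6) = v^4 + v^3 - 34*v^2 - 4*v + 120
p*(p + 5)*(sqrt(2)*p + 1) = sqrt(2)*p^3 + p^2 + 5*sqrt(2)*p^2 + 5*p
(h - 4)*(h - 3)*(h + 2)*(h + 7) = h^4 + 2*h^3 - 37*h^2 + 10*h + 168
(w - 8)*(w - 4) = w^2 - 12*w + 32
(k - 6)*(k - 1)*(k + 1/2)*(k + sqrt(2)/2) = k^4 - 13*k^3/2 + sqrt(2)*k^3/2 - 13*sqrt(2)*k^2/4 + 5*k^2/2 + 5*sqrt(2)*k/4 + 3*k + 3*sqrt(2)/2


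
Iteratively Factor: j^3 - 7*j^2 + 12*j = (j)*(j^2 - 7*j + 12) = j*(j - 3)*(j - 4)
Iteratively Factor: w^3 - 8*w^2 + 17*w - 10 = (w - 1)*(w^2 - 7*w + 10) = (w - 5)*(w - 1)*(w - 2)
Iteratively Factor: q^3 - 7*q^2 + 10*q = (q - 5)*(q^2 - 2*q) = q*(q - 5)*(q - 2)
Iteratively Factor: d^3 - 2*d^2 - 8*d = (d + 2)*(d^2 - 4*d) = (d - 4)*(d + 2)*(d)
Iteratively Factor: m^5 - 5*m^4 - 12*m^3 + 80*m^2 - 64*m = (m - 1)*(m^4 - 4*m^3 - 16*m^2 + 64*m) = m*(m - 1)*(m^3 - 4*m^2 - 16*m + 64) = m*(m - 4)*(m - 1)*(m^2 - 16) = m*(m - 4)^2*(m - 1)*(m + 4)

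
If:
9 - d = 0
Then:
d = 9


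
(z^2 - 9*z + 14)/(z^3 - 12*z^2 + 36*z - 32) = (z - 7)/(z^2 - 10*z + 16)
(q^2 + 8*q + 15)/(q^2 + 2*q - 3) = (q + 5)/(q - 1)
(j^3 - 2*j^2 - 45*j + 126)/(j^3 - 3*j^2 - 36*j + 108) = (j + 7)/(j + 6)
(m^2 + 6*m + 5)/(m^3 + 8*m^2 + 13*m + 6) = (m + 5)/(m^2 + 7*m + 6)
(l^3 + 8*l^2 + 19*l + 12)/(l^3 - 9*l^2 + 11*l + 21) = (l^2 + 7*l + 12)/(l^2 - 10*l + 21)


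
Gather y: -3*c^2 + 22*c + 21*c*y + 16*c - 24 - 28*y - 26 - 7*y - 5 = -3*c^2 + 38*c + y*(21*c - 35) - 55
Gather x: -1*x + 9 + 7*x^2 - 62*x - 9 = 7*x^2 - 63*x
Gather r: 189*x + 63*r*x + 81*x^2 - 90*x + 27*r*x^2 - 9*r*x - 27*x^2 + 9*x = r*(27*x^2 + 54*x) + 54*x^2 + 108*x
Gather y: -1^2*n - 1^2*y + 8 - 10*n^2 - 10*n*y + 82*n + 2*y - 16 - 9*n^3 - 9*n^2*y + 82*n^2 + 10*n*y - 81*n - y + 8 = -9*n^3 - 9*n^2*y + 72*n^2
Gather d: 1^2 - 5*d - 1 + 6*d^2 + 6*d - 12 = 6*d^2 + d - 12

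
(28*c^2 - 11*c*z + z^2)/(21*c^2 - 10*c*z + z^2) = (-4*c + z)/(-3*c + z)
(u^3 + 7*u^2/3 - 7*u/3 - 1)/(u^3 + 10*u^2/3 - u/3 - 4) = (3*u + 1)/(3*u + 4)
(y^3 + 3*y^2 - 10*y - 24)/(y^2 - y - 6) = y + 4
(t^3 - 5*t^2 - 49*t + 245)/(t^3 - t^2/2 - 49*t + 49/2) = 2*(t - 5)/(2*t - 1)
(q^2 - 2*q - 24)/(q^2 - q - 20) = (q - 6)/(q - 5)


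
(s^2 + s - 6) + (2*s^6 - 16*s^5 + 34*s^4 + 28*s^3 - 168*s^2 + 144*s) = 2*s^6 - 16*s^5 + 34*s^4 + 28*s^3 - 167*s^2 + 145*s - 6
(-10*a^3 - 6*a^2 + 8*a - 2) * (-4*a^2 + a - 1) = 40*a^5 + 14*a^4 - 28*a^3 + 22*a^2 - 10*a + 2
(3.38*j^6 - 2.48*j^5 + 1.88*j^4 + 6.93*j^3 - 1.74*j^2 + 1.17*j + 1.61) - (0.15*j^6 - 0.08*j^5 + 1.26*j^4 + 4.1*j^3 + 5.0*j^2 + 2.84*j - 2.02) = 3.23*j^6 - 2.4*j^5 + 0.62*j^4 + 2.83*j^3 - 6.74*j^2 - 1.67*j + 3.63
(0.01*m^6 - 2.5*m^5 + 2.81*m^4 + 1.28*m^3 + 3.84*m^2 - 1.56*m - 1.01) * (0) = 0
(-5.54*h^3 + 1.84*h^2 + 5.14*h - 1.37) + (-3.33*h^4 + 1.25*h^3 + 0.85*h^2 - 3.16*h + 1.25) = -3.33*h^4 - 4.29*h^3 + 2.69*h^2 + 1.98*h - 0.12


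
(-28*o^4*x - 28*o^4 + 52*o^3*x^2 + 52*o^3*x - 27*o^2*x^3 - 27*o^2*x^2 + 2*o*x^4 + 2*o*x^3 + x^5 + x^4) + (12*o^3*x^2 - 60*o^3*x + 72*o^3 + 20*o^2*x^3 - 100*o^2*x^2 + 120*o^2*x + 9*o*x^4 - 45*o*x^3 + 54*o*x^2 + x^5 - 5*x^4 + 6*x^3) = -28*o^4*x - 28*o^4 + 64*o^3*x^2 - 8*o^3*x + 72*o^3 - 7*o^2*x^3 - 127*o^2*x^2 + 120*o^2*x + 11*o*x^4 - 43*o*x^3 + 54*o*x^2 + 2*x^5 - 4*x^4 + 6*x^3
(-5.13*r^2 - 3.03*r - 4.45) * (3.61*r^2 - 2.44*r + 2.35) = -18.5193*r^4 + 1.5789*r^3 - 20.7268*r^2 + 3.7375*r - 10.4575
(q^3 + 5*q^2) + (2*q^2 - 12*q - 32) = q^3 + 7*q^2 - 12*q - 32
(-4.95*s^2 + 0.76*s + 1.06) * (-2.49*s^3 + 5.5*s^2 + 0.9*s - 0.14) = 12.3255*s^5 - 29.1174*s^4 - 2.9144*s^3 + 7.207*s^2 + 0.8476*s - 0.1484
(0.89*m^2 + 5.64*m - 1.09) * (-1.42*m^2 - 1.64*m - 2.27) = -1.2638*m^4 - 9.4684*m^3 - 9.7221*m^2 - 11.0152*m + 2.4743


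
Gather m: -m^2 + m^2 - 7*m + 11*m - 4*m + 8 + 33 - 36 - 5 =0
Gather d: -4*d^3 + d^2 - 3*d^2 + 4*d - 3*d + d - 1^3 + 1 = -4*d^3 - 2*d^2 + 2*d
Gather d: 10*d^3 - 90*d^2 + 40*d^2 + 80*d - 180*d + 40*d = 10*d^3 - 50*d^2 - 60*d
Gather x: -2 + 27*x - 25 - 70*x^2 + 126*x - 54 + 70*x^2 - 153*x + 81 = 0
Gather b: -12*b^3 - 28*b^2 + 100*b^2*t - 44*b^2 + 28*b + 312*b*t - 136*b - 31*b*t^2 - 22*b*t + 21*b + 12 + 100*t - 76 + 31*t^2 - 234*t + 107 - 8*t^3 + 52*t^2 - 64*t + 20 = -12*b^3 + b^2*(100*t - 72) + b*(-31*t^2 + 290*t - 87) - 8*t^3 + 83*t^2 - 198*t + 63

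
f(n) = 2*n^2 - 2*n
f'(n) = 4*n - 2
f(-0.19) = 0.45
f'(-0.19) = -2.76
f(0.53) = -0.50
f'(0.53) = 0.12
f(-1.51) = 7.58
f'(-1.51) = -8.04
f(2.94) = 11.41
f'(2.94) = 9.76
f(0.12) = -0.21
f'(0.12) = -1.52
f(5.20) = 43.68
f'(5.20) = 18.80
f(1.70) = 2.38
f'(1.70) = 4.80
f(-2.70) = 19.98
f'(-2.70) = -12.80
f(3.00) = 12.00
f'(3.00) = 10.00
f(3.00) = 12.00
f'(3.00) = 10.00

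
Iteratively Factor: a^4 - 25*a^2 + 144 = (a + 4)*(a^3 - 4*a^2 - 9*a + 36) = (a - 3)*(a + 4)*(a^2 - a - 12) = (a - 3)*(a + 3)*(a + 4)*(a - 4)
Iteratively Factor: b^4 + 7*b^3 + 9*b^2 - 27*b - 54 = (b + 3)*(b^3 + 4*b^2 - 3*b - 18) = (b + 3)^2*(b^2 + b - 6) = (b + 3)^3*(b - 2)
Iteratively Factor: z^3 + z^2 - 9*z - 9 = (z - 3)*(z^2 + 4*z + 3) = (z - 3)*(z + 3)*(z + 1)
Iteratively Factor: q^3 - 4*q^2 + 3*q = (q)*(q^2 - 4*q + 3) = q*(q - 1)*(q - 3)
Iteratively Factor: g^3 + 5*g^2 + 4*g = (g + 1)*(g^2 + 4*g) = g*(g + 1)*(g + 4)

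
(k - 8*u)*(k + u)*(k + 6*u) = k^3 - k^2*u - 50*k*u^2 - 48*u^3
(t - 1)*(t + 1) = t^2 - 1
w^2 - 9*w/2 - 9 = (w - 6)*(w + 3/2)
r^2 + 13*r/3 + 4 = (r + 4/3)*(r + 3)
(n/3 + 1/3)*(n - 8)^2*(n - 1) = n^4/3 - 16*n^3/3 + 21*n^2 + 16*n/3 - 64/3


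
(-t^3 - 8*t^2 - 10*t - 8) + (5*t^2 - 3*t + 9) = -t^3 - 3*t^2 - 13*t + 1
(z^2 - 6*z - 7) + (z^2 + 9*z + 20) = 2*z^2 + 3*z + 13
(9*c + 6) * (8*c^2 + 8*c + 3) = 72*c^3 + 120*c^2 + 75*c + 18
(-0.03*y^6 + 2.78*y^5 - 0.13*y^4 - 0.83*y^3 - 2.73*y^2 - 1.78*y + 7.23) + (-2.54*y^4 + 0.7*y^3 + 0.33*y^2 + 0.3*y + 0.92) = -0.03*y^6 + 2.78*y^5 - 2.67*y^4 - 0.13*y^3 - 2.4*y^2 - 1.48*y + 8.15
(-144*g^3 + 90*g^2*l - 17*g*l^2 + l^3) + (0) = -144*g^3 + 90*g^2*l - 17*g*l^2 + l^3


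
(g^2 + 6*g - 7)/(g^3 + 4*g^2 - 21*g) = (g - 1)/(g*(g - 3))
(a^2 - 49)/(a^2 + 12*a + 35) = (a - 7)/(a + 5)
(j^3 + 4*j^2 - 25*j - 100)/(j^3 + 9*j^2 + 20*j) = (j - 5)/j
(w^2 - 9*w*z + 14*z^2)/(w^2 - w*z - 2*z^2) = (w - 7*z)/(w + z)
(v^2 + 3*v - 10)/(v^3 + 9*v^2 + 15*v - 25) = (v - 2)/(v^2 + 4*v - 5)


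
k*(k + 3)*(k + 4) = k^3 + 7*k^2 + 12*k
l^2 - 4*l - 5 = (l - 5)*(l + 1)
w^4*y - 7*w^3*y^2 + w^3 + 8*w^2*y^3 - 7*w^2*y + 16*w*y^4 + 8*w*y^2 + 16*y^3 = (w - 4*y)^2*(w + y)*(w*y + 1)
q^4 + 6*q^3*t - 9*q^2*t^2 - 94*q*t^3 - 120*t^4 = (q - 4*t)*(q + 2*t)*(q + 3*t)*(q + 5*t)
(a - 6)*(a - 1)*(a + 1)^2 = a^4 - 5*a^3 - 7*a^2 + 5*a + 6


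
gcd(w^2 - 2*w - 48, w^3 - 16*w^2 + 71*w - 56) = w - 8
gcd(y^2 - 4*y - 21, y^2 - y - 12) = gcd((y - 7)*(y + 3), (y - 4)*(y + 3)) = y + 3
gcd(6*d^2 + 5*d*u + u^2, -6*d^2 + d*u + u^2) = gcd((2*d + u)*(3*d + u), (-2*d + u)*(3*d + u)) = 3*d + u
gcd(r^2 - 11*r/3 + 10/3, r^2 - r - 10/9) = r - 5/3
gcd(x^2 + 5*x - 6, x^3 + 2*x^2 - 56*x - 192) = x + 6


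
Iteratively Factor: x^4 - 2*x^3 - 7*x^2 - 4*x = (x + 1)*(x^3 - 3*x^2 - 4*x) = (x - 4)*(x + 1)*(x^2 + x) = x*(x - 4)*(x + 1)*(x + 1)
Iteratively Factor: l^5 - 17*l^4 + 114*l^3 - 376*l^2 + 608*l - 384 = (l - 2)*(l^4 - 15*l^3 + 84*l^2 - 208*l + 192) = (l - 4)*(l - 2)*(l^3 - 11*l^2 + 40*l - 48) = (l - 4)*(l - 3)*(l - 2)*(l^2 - 8*l + 16) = (l - 4)^2*(l - 3)*(l - 2)*(l - 4)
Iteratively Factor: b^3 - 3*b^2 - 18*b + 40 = (b - 2)*(b^2 - b - 20) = (b - 2)*(b + 4)*(b - 5)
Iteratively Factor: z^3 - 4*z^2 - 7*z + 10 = (z + 2)*(z^2 - 6*z + 5) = (z - 1)*(z + 2)*(z - 5)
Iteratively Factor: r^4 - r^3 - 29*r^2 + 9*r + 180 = (r + 3)*(r^3 - 4*r^2 - 17*r + 60) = (r - 3)*(r + 3)*(r^2 - r - 20) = (r - 3)*(r + 3)*(r + 4)*(r - 5)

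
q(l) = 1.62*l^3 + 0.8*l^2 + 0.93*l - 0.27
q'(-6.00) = 166.29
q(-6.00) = -326.97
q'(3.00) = 49.47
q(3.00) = 53.46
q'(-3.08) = 42.11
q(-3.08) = -42.88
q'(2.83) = 44.38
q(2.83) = 45.49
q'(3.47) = 65.00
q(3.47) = 80.28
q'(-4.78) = 104.33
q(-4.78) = -163.37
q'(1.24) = 10.39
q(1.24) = 5.20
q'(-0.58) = 1.64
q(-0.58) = -0.86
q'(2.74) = 41.80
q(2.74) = 41.61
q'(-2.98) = 39.32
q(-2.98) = -38.81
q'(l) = 4.86*l^2 + 1.6*l + 0.93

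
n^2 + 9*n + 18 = (n + 3)*(n + 6)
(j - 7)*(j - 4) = j^2 - 11*j + 28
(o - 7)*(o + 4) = o^2 - 3*o - 28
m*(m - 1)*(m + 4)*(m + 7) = m^4 + 10*m^3 + 17*m^2 - 28*m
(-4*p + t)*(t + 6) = -4*p*t - 24*p + t^2 + 6*t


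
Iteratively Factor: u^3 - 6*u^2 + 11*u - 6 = (u - 3)*(u^2 - 3*u + 2) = (u - 3)*(u - 1)*(u - 2)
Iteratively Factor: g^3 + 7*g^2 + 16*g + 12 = (g + 2)*(g^2 + 5*g + 6) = (g + 2)*(g + 3)*(g + 2)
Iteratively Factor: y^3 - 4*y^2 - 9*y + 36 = (y - 3)*(y^2 - y - 12) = (y - 4)*(y - 3)*(y + 3)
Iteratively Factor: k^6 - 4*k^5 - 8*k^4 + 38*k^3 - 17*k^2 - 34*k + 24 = (k - 4)*(k^5 - 8*k^3 + 6*k^2 + 7*k - 6) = (k - 4)*(k - 2)*(k^4 + 2*k^3 - 4*k^2 - 2*k + 3) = (k - 4)*(k - 2)*(k + 1)*(k^3 + k^2 - 5*k + 3) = (k - 4)*(k - 2)*(k + 1)*(k + 3)*(k^2 - 2*k + 1) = (k - 4)*(k - 2)*(k - 1)*(k + 1)*(k + 3)*(k - 1)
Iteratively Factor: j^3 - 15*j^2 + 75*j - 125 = (j - 5)*(j^2 - 10*j + 25) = (j - 5)^2*(j - 5)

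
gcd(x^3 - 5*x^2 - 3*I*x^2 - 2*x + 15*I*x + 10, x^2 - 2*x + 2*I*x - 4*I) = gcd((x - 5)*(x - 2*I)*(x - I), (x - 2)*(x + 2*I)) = 1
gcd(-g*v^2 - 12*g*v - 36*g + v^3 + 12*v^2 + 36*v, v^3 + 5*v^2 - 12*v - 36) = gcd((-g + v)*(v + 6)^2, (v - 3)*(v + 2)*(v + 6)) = v + 6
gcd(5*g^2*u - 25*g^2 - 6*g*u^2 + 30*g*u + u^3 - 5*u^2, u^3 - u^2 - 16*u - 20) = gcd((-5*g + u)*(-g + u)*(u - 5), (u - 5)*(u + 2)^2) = u - 5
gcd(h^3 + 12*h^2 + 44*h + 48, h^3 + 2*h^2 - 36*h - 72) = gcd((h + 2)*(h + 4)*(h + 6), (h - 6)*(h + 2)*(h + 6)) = h^2 + 8*h + 12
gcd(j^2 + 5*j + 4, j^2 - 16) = j + 4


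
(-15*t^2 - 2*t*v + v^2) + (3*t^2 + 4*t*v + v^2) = -12*t^2 + 2*t*v + 2*v^2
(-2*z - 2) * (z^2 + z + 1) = -2*z^3 - 4*z^2 - 4*z - 2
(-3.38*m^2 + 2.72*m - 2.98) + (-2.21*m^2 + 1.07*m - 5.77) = -5.59*m^2 + 3.79*m - 8.75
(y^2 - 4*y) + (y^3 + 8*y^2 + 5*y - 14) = y^3 + 9*y^2 + y - 14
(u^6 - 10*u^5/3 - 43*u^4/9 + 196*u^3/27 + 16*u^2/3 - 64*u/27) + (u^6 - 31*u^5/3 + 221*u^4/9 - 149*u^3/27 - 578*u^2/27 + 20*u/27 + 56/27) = 2*u^6 - 41*u^5/3 + 178*u^4/9 + 47*u^3/27 - 434*u^2/27 - 44*u/27 + 56/27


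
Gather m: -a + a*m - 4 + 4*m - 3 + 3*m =-a + m*(a + 7) - 7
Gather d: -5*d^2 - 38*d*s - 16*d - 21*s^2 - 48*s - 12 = -5*d^2 + d*(-38*s - 16) - 21*s^2 - 48*s - 12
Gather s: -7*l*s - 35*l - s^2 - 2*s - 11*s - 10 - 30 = -35*l - s^2 + s*(-7*l - 13) - 40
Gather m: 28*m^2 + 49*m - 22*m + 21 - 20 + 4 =28*m^2 + 27*m + 5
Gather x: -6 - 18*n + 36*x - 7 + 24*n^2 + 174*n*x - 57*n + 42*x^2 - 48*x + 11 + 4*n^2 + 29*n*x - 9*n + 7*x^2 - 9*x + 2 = 28*n^2 - 84*n + 49*x^2 + x*(203*n - 21)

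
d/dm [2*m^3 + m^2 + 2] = 2*m*(3*m + 1)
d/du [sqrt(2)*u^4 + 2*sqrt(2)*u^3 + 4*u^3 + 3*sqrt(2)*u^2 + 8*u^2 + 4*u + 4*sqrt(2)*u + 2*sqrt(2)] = 4*sqrt(2)*u^3 + 6*sqrt(2)*u^2 + 12*u^2 + 6*sqrt(2)*u + 16*u + 4 + 4*sqrt(2)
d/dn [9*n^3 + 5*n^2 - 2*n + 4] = 27*n^2 + 10*n - 2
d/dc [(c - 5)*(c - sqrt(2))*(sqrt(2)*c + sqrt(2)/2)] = 3*sqrt(2)*c^2 - 9*sqrt(2)*c - 4*c - 5*sqrt(2)/2 + 9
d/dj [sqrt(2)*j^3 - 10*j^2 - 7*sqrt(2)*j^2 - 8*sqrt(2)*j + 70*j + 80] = 3*sqrt(2)*j^2 - 20*j - 14*sqrt(2)*j - 8*sqrt(2) + 70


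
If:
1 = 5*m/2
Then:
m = 2/5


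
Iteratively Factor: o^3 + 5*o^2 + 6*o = (o + 3)*(o^2 + 2*o) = (o + 2)*(o + 3)*(o)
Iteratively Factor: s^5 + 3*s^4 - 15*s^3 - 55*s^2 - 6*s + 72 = (s + 3)*(s^4 - 15*s^2 - 10*s + 24) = (s - 1)*(s + 3)*(s^3 + s^2 - 14*s - 24) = (s - 1)*(s + 3)^2*(s^2 - 2*s - 8) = (s - 4)*(s - 1)*(s + 3)^2*(s + 2)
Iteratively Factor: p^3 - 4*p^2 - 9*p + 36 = (p - 4)*(p^2 - 9) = (p - 4)*(p + 3)*(p - 3)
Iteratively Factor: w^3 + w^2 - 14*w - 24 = (w + 3)*(w^2 - 2*w - 8) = (w + 2)*(w + 3)*(w - 4)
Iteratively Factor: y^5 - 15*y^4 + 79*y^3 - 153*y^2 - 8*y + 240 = (y + 1)*(y^4 - 16*y^3 + 95*y^2 - 248*y + 240) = (y - 5)*(y + 1)*(y^3 - 11*y^2 + 40*y - 48) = (y - 5)*(y - 4)*(y + 1)*(y^2 - 7*y + 12) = (y - 5)*(y - 4)^2*(y + 1)*(y - 3)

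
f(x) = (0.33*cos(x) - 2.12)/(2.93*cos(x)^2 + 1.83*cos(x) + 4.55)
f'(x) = (5.86*sin(x)*cos(x) + 1.83*sin(x))*(0.33*cos(x) - 2.12)/(2.93*cos(x)^2 + 1.83*cos(x) + 4.55)^2 - 0.33*sin(x)/(2.93*cos(x)^2 + 1.83*cos(x) + 4.55) = (0.9669*cos(x)^2 - 12.4232*cos(x) - 5.3811)*sin(x)/(8.5849*cos(x)^4 + 10.7238*cos(x)^3 + 30.0119*cos(x)^2 + 16.653*cos(x) + 20.7025)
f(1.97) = -0.53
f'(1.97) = -0.02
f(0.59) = -0.23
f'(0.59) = -0.13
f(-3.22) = -0.43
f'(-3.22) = 0.02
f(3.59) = -0.46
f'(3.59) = -0.10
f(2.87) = -0.44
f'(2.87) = 0.07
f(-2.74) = -0.45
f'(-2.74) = -0.09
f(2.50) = -0.48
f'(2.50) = 0.13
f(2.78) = -0.45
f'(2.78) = 0.09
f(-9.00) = -0.46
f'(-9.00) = -0.10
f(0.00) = -0.19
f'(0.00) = 0.00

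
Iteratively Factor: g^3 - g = (g + 1)*(g^2 - g) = (g - 1)*(g + 1)*(g)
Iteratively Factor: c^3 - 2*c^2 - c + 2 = (c + 1)*(c^2 - 3*c + 2) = (c - 1)*(c + 1)*(c - 2)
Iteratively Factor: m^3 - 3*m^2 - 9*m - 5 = (m - 5)*(m^2 + 2*m + 1) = (m - 5)*(m + 1)*(m + 1)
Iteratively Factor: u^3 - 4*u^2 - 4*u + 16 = (u + 2)*(u^2 - 6*u + 8) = (u - 2)*(u + 2)*(u - 4)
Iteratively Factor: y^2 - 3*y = (y)*(y - 3)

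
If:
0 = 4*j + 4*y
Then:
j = -y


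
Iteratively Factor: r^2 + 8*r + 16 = (r + 4)*(r + 4)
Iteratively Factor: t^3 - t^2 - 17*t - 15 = (t - 5)*(t^2 + 4*t + 3) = (t - 5)*(t + 1)*(t + 3)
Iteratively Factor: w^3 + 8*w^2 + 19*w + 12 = (w + 1)*(w^2 + 7*w + 12) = (w + 1)*(w + 3)*(w + 4)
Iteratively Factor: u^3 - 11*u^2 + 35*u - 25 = (u - 5)*(u^2 - 6*u + 5) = (u - 5)^2*(u - 1)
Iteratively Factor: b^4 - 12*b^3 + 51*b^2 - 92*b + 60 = (b - 3)*(b^3 - 9*b^2 + 24*b - 20) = (b - 3)*(b - 2)*(b^2 - 7*b + 10) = (b - 3)*(b - 2)^2*(b - 5)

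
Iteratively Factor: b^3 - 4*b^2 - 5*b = (b)*(b^2 - 4*b - 5) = b*(b + 1)*(b - 5)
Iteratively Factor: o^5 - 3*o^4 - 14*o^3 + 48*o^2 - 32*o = (o)*(o^4 - 3*o^3 - 14*o^2 + 48*o - 32) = o*(o + 4)*(o^3 - 7*o^2 + 14*o - 8) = o*(o - 1)*(o + 4)*(o^2 - 6*o + 8) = o*(o - 4)*(o - 1)*(o + 4)*(o - 2)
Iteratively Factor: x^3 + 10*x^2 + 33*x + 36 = (x + 3)*(x^2 + 7*x + 12) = (x + 3)^2*(x + 4)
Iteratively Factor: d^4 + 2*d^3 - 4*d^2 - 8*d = (d + 2)*(d^3 - 4*d) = d*(d + 2)*(d^2 - 4) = d*(d + 2)^2*(d - 2)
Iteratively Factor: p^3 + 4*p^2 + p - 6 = (p + 2)*(p^2 + 2*p - 3) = (p - 1)*(p + 2)*(p + 3)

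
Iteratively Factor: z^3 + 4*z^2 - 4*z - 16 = (z + 4)*(z^2 - 4) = (z + 2)*(z + 4)*(z - 2)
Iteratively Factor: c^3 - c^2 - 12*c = (c - 4)*(c^2 + 3*c) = (c - 4)*(c + 3)*(c)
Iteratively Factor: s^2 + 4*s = (s)*(s + 4)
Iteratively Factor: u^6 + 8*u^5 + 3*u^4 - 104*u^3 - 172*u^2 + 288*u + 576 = (u + 3)*(u^5 + 5*u^4 - 12*u^3 - 68*u^2 + 32*u + 192) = (u + 3)*(u + 4)*(u^4 + u^3 - 16*u^2 - 4*u + 48) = (u + 2)*(u + 3)*(u + 4)*(u^3 - u^2 - 14*u + 24) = (u - 2)*(u + 2)*(u + 3)*(u + 4)*(u^2 + u - 12) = (u - 2)*(u + 2)*(u + 3)*(u + 4)^2*(u - 3)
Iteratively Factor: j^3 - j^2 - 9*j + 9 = (j - 1)*(j^2 - 9) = (j - 3)*(j - 1)*(j + 3)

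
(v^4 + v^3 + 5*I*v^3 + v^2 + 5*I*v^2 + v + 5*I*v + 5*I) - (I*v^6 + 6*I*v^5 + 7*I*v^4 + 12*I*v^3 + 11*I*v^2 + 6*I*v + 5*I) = -I*v^6 - 6*I*v^5 + v^4 - 7*I*v^4 + v^3 - 7*I*v^3 + v^2 - 6*I*v^2 + v - I*v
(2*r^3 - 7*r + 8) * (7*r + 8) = 14*r^4 + 16*r^3 - 49*r^2 + 64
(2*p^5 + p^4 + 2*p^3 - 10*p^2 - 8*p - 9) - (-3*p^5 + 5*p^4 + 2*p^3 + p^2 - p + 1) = 5*p^5 - 4*p^4 - 11*p^2 - 7*p - 10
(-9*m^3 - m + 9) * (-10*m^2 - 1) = 90*m^5 + 19*m^3 - 90*m^2 + m - 9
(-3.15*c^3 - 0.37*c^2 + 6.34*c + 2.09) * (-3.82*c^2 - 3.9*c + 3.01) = 12.033*c^5 + 13.6984*c^4 - 32.2573*c^3 - 33.8235*c^2 + 10.9324*c + 6.2909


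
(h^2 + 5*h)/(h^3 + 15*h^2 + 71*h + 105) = h/(h^2 + 10*h + 21)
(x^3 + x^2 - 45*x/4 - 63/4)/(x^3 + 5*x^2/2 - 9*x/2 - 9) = (x - 7/2)/(x - 2)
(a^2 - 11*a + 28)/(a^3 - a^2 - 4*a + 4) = (a^2 - 11*a + 28)/(a^3 - a^2 - 4*a + 4)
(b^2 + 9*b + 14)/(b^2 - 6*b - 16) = (b + 7)/(b - 8)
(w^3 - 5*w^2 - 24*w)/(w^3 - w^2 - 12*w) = (w - 8)/(w - 4)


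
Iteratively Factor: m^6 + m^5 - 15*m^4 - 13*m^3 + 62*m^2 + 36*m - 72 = (m - 3)*(m^5 + 4*m^4 - 3*m^3 - 22*m^2 - 4*m + 24) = (m - 3)*(m + 2)*(m^4 + 2*m^3 - 7*m^2 - 8*m + 12) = (m - 3)*(m + 2)*(m + 3)*(m^3 - m^2 - 4*m + 4) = (m - 3)*(m - 2)*(m + 2)*(m + 3)*(m^2 + m - 2) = (m - 3)*(m - 2)*(m - 1)*(m + 2)*(m + 3)*(m + 2)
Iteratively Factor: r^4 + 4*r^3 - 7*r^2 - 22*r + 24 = (r + 3)*(r^3 + r^2 - 10*r + 8) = (r + 3)*(r + 4)*(r^2 - 3*r + 2) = (r - 1)*(r + 3)*(r + 4)*(r - 2)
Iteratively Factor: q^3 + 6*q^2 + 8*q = (q + 4)*(q^2 + 2*q) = q*(q + 4)*(q + 2)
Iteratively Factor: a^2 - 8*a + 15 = (a - 3)*(a - 5)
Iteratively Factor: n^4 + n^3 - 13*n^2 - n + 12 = (n + 4)*(n^3 - 3*n^2 - n + 3) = (n + 1)*(n + 4)*(n^2 - 4*n + 3) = (n - 3)*(n + 1)*(n + 4)*(n - 1)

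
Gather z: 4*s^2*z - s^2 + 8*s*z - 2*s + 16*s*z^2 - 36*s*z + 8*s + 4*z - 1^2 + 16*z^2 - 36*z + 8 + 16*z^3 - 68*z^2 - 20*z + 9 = -s^2 + 6*s + 16*z^3 + z^2*(16*s - 52) + z*(4*s^2 - 28*s - 52) + 16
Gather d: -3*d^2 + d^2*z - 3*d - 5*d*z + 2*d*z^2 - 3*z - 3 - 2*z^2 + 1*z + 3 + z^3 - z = d^2*(z - 3) + d*(2*z^2 - 5*z - 3) + z^3 - 2*z^2 - 3*z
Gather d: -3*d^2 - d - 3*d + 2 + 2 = -3*d^2 - 4*d + 4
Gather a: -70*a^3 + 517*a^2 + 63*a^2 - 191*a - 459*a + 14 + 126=-70*a^3 + 580*a^2 - 650*a + 140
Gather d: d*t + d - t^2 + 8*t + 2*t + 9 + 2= d*(t + 1) - t^2 + 10*t + 11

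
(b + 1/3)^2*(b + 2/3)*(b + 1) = b^4 + 7*b^3/3 + 17*b^2/9 + 17*b/27 + 2/27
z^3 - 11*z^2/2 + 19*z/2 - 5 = (z - 5/2)*(z - 2)*(z - 1)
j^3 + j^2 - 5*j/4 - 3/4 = (j - 1)*(j + 1/2)*(j + 3/2)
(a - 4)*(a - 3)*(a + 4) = a^3 - 3*a^2 - 16*a + 48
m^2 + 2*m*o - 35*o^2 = (m - 5*o)*(m + 7*o)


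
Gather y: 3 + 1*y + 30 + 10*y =11*y + 33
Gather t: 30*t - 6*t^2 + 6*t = -6*t^2 + 36*t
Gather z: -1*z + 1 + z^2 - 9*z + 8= z^2 - 10*z + 9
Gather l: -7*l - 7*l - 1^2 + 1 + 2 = 2 - 14*l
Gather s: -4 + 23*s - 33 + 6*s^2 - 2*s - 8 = 6*s^2 + 21*s - 45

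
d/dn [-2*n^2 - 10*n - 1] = -4*n - 10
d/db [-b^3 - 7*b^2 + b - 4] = -3*b^2 - 14*b + 1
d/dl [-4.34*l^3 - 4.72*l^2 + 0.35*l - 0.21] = -13.02*l^2 - 9.44*l + 0.35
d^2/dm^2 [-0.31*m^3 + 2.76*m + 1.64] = -1.86*m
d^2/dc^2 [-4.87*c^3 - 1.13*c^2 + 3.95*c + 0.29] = -29.22*c - 2.26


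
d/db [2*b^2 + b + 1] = 4*b + 1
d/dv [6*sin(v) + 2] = 6*cos(v)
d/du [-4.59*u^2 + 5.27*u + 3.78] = 5.27 - 9.18*u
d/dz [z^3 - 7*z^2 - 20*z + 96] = 3*z^2 - 14*z - 20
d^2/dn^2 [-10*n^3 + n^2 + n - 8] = 2 - 60*n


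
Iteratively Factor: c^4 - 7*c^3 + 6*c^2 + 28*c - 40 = (c - 5)*(c^3 - 2*c^2 - 4*c + 8) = (c - 5)*(c + 2)*(c^2 - 4*c + 4) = (c - 5)*(c - 2)*(c + 2)*(c - 2)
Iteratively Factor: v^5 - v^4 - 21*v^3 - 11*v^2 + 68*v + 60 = (v + 2)*(v^4 - 3*v^3 - 15*v^2 + 19*v + 30) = (v + 2)*(v + 3)*(v^3 - 6*v^2 + 3*v + 10) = (v + 1)*(v + 2)*(v + 3)*(v^2 - 7*v + 10) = (v - 5)*(v + 1)*(v + 2)*(v + 3)*(v - 2)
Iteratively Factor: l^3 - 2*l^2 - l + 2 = (l - 1)*(l^2 - l - 2) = (l - 1)*(l + 1)*(l - 2)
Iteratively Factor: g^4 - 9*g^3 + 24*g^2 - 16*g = (g - 1)*(g^3 - 8*g^2 + 16*g) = g*(g - 1)*(g^2 - 8*g + 16) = g*(g - 4)*(g - 1)*(g - 4)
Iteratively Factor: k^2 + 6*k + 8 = (k + 4)*(k + 2)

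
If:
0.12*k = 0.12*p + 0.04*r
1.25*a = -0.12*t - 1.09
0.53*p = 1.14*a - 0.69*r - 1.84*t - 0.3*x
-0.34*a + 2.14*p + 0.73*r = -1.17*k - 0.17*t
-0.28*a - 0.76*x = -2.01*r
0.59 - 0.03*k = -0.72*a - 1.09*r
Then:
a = -0.82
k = -0.06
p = -0.06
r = -0.00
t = -0.54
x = 0.30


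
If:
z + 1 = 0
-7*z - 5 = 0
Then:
No Solution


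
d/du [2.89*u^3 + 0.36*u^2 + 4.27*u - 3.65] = 8.67*u^2 + 0.72*u + 4.27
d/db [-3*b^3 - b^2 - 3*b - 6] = -9*b^2 - 2*b - 3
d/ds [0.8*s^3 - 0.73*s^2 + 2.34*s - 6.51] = 2.4*s^2 - 1.46*s + 2.34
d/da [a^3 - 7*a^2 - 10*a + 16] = 3*a^2 - 14*a - 10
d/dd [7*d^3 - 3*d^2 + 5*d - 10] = 21*d^2 - 6*d + 5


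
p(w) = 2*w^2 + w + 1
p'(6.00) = 25.00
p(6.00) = 79.00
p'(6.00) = 25.00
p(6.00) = 79.00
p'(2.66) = 11.64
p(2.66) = 17.81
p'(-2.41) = -8.64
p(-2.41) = 10.21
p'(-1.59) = -5.36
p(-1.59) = 4.47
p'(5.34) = 22.36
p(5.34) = 63.37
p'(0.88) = 4.52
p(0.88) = 3.43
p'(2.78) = 12.12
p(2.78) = 19.24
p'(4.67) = 19.68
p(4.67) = 49.29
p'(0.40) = 2.60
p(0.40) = 1.72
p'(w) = 4*w + 1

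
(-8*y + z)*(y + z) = -8*y^2 - 7*y*z + z^2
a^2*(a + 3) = a^3 + 3*a^2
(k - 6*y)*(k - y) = k^2 - 7*k*y + 6*y^2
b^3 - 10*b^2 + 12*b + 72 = (b - 6)^2*(b + 2)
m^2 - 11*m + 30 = (m - 6)*(m - 5)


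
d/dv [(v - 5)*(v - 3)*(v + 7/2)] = 3*v^2 - 9*v - 13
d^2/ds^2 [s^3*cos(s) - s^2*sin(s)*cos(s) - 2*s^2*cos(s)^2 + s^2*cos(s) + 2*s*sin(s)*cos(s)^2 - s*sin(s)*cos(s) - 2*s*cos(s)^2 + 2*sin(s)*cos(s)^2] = -s^3*cos(s) - 6*s^2*sin(s) + 2*s^2*sin(2*s) - s^2*cos(s) + 4*s^2*cos(2*s) - 9*s*sin(s)/2 + 10*s*sin(2*s) - 9*s*sin(3*s)/2 + 6*s*cos(s) - sin(s)/2 + 3*sin(2*s) - 9*sin(3*s)/2 + 3*cos(s) - 4*cos(2*s) + 3*cos(3*s) - 2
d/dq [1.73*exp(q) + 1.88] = 1.73*exp(q)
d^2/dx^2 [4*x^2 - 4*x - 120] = 8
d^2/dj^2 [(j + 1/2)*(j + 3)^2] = 6*j + 13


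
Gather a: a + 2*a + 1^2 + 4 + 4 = 3*a + 9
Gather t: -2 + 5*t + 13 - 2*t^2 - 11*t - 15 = -2*t^2 - 6*t - 4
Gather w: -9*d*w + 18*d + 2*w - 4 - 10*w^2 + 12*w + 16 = 18*d - 10*w^2 + w*(14 - 9*d) + 12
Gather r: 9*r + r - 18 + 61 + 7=10*r + 50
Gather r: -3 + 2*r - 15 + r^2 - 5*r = r^2 - 3*r - 18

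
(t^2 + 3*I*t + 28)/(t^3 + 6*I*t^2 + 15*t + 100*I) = (t + 7*I)/(t^2 + 10*I*t - 25)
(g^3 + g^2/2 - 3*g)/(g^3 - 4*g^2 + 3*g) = (g^2 + g/2 - 3)/(g^2 - 4*g + 3)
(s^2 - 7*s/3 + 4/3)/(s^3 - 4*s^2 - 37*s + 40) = (s - 4/3)/(s^2 - 3*s - 40)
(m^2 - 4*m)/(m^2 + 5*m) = (m - 4)/(m + 5)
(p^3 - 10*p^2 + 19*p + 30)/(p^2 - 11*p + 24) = (p^3 - 10*p^2 + 19*p + 30)/(p^2 - 11*p + 24)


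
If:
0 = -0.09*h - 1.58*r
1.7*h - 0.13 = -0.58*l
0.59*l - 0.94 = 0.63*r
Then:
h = -0.48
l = 1.62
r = 0.03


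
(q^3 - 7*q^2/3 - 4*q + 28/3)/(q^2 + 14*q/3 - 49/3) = (q^2 - 4)/(q + 7)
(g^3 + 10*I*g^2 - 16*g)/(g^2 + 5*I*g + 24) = g*(g + 2*I)/(g - 3*I)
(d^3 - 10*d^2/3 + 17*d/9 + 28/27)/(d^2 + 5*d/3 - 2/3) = (27*d^3 - 90*d^2 + 51*d + 28)/(9*(3*d^2 + 5*d - 2))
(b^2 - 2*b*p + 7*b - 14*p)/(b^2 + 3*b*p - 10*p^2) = (b + 7)/(b + 5*p)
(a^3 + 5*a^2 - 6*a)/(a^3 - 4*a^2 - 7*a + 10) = a*(a + 6)/(a^2 - 3*a - 10)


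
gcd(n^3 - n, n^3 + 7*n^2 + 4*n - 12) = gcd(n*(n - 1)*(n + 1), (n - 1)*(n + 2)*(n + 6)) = n - 1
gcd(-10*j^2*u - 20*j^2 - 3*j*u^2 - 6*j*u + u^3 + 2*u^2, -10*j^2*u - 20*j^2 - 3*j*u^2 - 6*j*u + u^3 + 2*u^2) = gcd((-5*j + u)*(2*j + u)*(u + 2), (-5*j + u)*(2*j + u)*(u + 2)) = -10*j^2*u - 20*j^2 - 3*j*u^2 - 6*j*u + u^3 + 2*u^2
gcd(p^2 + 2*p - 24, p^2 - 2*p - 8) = p - 4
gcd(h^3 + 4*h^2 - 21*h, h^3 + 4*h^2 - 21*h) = h^3 + 4*h^2 - 21*h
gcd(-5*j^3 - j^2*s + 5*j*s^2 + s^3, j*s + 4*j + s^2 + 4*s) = j + s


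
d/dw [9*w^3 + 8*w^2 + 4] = w*(27*w + 16)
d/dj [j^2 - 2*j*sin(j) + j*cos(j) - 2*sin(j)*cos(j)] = -j*sin(j) - 2*j*cos(j) + 2*j - 2*sin(j) + cos(j) - 2*cos(2*j)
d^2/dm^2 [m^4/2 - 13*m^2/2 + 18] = 6*m^2 - 13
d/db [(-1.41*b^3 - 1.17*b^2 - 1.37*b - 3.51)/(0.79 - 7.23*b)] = (20.3886*b^3 + 5.1174*b^2 - 1.8486*b - 26.4596)/(52.2729*b^2 - 11.4234*b + 0.6241)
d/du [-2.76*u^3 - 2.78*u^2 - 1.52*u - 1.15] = -8.28*u^2 - 5.56*u - 1.52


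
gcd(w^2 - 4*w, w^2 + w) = w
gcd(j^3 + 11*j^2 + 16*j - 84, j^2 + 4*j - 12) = j^2 + 4*j - 12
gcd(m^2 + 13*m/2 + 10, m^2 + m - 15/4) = m + 5/2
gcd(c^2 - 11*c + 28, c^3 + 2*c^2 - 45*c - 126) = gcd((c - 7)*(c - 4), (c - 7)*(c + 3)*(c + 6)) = c - 7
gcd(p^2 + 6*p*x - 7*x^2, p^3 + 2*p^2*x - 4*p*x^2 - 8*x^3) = 1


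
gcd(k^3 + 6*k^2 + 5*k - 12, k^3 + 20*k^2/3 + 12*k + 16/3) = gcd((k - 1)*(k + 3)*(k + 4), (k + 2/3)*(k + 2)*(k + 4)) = k + 4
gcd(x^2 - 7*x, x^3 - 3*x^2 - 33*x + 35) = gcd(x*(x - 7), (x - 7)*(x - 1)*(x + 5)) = x - 7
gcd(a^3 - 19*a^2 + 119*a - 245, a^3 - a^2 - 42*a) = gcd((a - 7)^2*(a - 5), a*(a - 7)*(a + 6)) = a - 7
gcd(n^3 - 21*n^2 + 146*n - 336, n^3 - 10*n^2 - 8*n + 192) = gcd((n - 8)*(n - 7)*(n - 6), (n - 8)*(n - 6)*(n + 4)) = n^2 - 14*n + 48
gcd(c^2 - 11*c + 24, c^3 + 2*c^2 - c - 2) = 1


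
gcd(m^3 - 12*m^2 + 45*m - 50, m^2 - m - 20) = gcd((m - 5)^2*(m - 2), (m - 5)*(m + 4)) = m - 5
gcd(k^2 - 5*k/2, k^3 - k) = k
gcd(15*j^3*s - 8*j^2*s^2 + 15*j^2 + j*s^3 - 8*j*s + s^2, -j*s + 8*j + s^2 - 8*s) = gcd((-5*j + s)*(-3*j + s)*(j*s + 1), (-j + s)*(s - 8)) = 1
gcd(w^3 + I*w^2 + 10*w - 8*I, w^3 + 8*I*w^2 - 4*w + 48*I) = w^2 + 2*I*w + 8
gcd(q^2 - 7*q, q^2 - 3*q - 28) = q - 7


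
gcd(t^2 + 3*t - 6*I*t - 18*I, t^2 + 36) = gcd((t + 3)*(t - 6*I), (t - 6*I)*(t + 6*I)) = t - 6*I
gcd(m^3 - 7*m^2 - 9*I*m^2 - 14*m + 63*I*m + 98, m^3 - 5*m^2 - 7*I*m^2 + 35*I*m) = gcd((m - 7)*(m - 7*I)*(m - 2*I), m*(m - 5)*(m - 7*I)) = m - 7*I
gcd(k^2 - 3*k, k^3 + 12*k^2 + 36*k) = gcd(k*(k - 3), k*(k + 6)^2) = k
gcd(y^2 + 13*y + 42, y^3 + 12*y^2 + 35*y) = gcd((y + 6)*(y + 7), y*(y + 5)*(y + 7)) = y + 7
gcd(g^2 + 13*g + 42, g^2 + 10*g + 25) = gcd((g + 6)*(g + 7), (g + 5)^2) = 1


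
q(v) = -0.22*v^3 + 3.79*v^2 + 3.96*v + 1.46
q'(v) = -0.66*v^2 + 7.58*v + 3.96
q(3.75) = 58.01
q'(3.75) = 23.10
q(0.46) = 4.06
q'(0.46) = 7.31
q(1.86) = 20.52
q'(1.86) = 15.78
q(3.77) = 58.47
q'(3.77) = 23.16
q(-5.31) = 120.23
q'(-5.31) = -54.90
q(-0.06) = 1.24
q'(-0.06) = 3.50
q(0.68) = 5.84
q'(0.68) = 8.81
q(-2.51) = 18.88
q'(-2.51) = -19.22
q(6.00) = 114.14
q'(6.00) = 25.68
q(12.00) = 214.58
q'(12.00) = -0.12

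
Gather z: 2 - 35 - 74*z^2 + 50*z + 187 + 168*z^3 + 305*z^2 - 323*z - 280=168*z^3 + 231*z^2 - 273*z - 126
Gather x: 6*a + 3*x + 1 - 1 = 6*a + 3*x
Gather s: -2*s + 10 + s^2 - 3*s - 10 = s^2 - 5*s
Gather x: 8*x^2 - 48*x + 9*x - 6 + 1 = 8*x^2 - 39*x - 5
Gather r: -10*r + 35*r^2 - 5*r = 35*r^2 - 15*r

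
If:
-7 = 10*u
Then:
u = -7/10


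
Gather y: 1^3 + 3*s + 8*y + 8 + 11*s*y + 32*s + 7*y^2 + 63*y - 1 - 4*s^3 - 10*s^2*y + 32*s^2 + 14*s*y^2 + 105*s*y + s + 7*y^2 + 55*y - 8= -4*s^3 + 32*s^2 + 36*s + y^2*(14*s + 14) + y*(-10*s^2 + 116*s + 126)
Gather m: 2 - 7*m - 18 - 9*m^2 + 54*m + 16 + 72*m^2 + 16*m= 63*m^2 + 63*m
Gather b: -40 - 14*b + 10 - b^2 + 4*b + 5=-b^2 - 10*b - 25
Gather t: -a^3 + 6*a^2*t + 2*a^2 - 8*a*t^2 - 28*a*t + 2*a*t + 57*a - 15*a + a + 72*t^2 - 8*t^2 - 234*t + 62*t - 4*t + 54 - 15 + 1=-a^3 + 2*a^2 + 43*a + t^2*(64 - 8*a) + t*(6*a^2 - 26*a - 176) + 40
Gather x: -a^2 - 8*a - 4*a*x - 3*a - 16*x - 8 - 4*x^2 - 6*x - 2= -a^2 - 11*a - 4*x^2 + x*(-4*a - 22) - 10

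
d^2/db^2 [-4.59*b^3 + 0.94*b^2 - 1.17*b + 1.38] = 1.88 - 27.54*b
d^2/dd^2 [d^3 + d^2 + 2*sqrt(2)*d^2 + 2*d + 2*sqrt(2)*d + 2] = 6*d + 2 + 4*sqrt(2)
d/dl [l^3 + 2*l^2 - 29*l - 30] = 3*l^2 + 4*l - 29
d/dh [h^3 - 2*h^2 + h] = 3*h^2 - 4*h + 1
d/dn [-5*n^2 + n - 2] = 1 - 10*n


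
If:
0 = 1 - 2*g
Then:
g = 1/2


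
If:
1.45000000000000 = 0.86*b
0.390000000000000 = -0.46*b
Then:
No Solution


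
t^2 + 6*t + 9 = (t + 3)^2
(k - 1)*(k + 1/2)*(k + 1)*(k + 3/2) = k^4 + 2*k^3 - k^2/4 - 2*k - 3/4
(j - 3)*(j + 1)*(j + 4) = j^3 + 2*j^2 - 11*j - 12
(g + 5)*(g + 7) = g^2 + 12*g + 35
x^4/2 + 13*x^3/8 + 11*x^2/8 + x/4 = x*(x/2 + 1/2)*(x + 1/4)*(x + 2)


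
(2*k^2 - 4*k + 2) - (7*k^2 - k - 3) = -5*k^2 - 3*k + 5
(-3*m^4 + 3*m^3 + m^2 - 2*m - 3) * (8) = -24*m^4 + 24*m^3 + 8*m^2 - 16*m - 24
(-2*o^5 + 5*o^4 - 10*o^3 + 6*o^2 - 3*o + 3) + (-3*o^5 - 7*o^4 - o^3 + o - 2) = -5*o^5 - 2*o^4 - 11*o^3 + 6*o^2 - 2*o + 1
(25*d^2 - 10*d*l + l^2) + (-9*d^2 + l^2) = 16*d^2 - 10*d*l + 2*l^2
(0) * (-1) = 0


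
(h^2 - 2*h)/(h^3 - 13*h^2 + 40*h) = (h - 2)/(h^2 - 13*h + 40)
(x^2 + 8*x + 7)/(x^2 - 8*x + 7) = (x^2 + 8*x + 7)/(x^2 - 8*x + 7)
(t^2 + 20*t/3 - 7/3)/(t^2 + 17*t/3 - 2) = (t + 7)/(t + 6)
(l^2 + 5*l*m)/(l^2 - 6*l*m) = (l + 5*m)/(l - 6*m)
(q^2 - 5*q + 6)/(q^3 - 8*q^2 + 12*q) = (q - 3)/(q*(q - 6))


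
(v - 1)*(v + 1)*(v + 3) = v^3 + 3*v^2 - v - 3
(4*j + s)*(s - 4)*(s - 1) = 4*j*s^2 - 20*j*s + 16*j + s^3 - 5*s^2 + 4*s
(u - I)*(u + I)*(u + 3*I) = u^3 + 3*I*u^2 + u + 3*I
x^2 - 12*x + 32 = (x - 8)*(x - 4)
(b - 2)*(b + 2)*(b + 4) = b^3 + 4*b^2 - 4*b - 16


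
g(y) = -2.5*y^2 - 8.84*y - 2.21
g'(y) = -5.0*y - 8.84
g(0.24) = -4.48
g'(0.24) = -10.04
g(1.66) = -23.77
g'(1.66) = -17.14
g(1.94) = -28.77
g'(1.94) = -18.54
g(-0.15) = -0.94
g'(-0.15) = -8.09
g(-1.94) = 5.53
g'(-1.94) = 0.86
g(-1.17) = 4.71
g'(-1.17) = -2.99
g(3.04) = -52.19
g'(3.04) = -24.04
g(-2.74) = 3.24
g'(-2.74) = 4.86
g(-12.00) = -256.13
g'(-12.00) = 51.16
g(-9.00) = -125.15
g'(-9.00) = 36.16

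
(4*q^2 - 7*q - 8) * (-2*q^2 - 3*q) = -8*q^4 + 2*q^3 + 37*q^2 + 24*q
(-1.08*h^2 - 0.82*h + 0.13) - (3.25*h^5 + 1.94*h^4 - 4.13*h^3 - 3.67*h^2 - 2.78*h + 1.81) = -3.25*h^5 - 1.94*h^4 + 4.13*h^3 + 2.59*h^2 + 1.96*h - 1.68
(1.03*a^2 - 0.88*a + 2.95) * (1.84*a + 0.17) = 1.8952*a^3 - 1.4441*a^2 + 5.2784*a + 0.5015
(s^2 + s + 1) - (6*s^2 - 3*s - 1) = -5*s^2 + 4*s + 2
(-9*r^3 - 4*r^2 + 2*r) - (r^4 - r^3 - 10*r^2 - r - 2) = -r^4 - 8*r^3 + 6*r^2 + 3*r + 2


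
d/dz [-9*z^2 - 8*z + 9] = -18*z - 8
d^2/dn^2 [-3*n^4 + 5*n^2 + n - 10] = 10 - 36*n^2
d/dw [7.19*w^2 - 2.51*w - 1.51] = 14.38*w - 2.51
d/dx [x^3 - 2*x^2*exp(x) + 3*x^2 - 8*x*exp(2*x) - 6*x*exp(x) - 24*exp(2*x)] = -2*x^2*exp(x) + 3*x^2 - 16*x*exp(2*x) - 10*x*exp(x) + 6*x - 56*exp(2*x) - 6*exp(x)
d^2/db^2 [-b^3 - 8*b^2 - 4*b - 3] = -6*b - 16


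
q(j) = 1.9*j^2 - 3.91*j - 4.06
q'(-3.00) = -15.31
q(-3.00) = 24.77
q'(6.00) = 18.89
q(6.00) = 40.88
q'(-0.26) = -4.90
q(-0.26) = -2.91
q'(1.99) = 3.65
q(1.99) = -4.32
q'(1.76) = 2.78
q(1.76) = -5.06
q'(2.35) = 5.02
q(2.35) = -2.76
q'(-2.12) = -11.97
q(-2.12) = 12.77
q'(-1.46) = -9.46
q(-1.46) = 5.70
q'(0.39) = -2.43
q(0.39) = -5.30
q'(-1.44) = -9.38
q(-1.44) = 5.51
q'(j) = 3.8*j - 3.91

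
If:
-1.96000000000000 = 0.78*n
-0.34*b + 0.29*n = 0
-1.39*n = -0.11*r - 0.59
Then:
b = -2.14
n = -2.51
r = -37.12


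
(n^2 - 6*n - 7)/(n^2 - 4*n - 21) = (n + 1)/(n + 3)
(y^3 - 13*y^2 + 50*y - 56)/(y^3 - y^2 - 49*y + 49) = (y^2 - 6*y + 8)/(y^2 + 6*y - 7)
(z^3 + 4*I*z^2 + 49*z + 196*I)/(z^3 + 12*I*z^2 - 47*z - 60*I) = (z^2 + 49)/(z^2 + 8*I*z - 15)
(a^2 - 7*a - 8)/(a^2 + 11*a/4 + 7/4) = 4*(a - 8)/(4*a + 7)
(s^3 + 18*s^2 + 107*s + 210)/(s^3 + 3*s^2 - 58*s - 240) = (s + 7)/(s - 8)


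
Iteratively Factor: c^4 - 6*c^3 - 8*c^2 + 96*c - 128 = (c - 2)*(c^3 - 4*c^2 - 16*c + 64) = (c - 2)*(c + 4)*(c^2 - 8*c + 16) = (c - 4)*(c - 2)*(c + 4)*(c - 4)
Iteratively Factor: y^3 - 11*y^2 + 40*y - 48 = (y - 3)*(y^2 - 8*y + 16) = (y - 4)*(y - 3)*(y - 4)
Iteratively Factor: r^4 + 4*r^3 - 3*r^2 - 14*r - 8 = (r + 4)*(r^3 - 3*r - 2) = (r + 1)*(r + 4)*(r^2 - r - 2) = (r - 2)*(r + 1)*(r + 4)*(r + 1)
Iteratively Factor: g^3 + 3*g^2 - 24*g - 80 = (g + 4)*(g^2 - g - 20) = (g - 5)*(g + 4)*(g + 4)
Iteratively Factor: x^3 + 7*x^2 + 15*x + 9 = (x + 3)*(x^2 + 4*x + 3) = (x + 1)*(x + 3)*(x + 3)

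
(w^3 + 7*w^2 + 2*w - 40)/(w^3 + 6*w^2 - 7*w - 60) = (w - 2)/(w - 3)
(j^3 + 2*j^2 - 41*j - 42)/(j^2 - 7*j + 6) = (j^2 + 8*j + 7)/(j - 1)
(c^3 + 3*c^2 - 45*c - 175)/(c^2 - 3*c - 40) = (c^2 - 2*c - 35)/(c - 8)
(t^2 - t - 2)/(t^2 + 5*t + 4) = (t - 2)/(t + 4)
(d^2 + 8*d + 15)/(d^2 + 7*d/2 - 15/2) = 2*(d + 3)/(2*d - 3)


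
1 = 1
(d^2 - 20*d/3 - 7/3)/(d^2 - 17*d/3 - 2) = (d - 7)/(d - 6)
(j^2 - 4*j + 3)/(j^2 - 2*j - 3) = (j - 1)/(j + 1)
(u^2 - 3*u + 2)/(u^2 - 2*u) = (u - 1)/u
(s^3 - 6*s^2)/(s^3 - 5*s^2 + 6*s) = s*(s - 6)/(s^2 - 5*s + 6)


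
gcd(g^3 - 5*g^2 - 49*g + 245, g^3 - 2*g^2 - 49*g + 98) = g^2 - 49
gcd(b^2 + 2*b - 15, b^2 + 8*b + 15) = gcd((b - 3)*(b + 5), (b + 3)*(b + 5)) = b + 5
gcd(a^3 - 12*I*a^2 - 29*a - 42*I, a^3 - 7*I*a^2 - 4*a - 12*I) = a^2 - 5*I*a + 6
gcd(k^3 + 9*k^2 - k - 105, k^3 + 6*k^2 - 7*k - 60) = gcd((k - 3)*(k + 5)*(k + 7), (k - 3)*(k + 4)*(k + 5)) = k^2 + 2*k - 15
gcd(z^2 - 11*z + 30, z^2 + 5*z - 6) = 1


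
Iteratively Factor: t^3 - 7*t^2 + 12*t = (t)*(t^2 - 7*t + 12) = t*(t - 3)*(t - 4)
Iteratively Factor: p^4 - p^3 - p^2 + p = (p - 1)*(p^3 - p) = (p - 1)^2*(p^2 + p) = (p - 1)^2*(p + 1)*(p)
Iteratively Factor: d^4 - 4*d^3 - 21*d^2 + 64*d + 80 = (d + 4)*(d^3 - 8*d^2 + 11*d + 20) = (d - 4)*(d + 4)*(d^2 - 4*d - 5) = (d - 5)*(d - 4)*(d + 4)*(d + 1)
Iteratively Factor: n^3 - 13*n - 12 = (n + 1)*(n^2 - n - 12) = (n - 4)*(n + 1)*(n + 3)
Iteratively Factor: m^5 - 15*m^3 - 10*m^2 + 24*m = (m)*(m^4 - 15*m^2 - 10*m + 24) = m*(m + 3)*(m^3 - 3*m^2 - 6*m + 8) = m*(m - 4)*(m + 3)*(m^2 + m - 2) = m*(m - 4)*(m - 1)*(m + 3)*(m + 2)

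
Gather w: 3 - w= 3 - w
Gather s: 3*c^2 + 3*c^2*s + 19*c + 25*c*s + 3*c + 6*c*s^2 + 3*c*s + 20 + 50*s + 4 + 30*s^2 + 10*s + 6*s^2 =3*c^2 + 22*c + s^2*(6*c + 36) + s*(3*c^2 + 28*c + 60) + 24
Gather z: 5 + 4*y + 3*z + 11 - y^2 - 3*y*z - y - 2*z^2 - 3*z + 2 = -y^2 - 3*y*z + 3*y - 2*z^2 + 18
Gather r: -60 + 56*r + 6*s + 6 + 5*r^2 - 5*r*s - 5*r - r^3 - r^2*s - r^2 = -r^3 + r^2*(4 - s) + r*(51 - 5*s) + 6*s - 54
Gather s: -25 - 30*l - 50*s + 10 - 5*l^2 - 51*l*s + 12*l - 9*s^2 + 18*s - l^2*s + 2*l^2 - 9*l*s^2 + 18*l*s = -3*l^2 - 18*l + s^2*(-9*l - 9) + s*(-l^2 - 33*l - 32) - 15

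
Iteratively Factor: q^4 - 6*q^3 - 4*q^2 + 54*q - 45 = (q - 1)*(q^3 - 5*q^2 - 9*q + 45) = (q - 3)*(q - 1)*(q^2 - 2*q - 15) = (q - 3)*(q - 1)*(q + 3)*(q - 5)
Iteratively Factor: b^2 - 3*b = (b - 3)*(b)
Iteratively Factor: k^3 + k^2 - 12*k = (k + 4)*(k^2 - 3*k) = (k - 3)*(k + 4)*(k)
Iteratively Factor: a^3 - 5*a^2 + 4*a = (a - 4)*(a^2 - a) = a*(a - 4)*(a - 1)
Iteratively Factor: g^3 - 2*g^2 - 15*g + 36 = (g - 3)*(g^2 + g - 12) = (g - 3)*(g + 4)*(g - 3)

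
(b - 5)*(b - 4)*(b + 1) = b^3 - 8*b^2 + 11*b + 20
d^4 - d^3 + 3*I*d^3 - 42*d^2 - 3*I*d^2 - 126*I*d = d*(d - 7)*(d + 6)*(d + 3*I)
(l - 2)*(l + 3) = l^2 + l - 6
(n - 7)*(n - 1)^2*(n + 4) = n^4 - 5*n^3 - 21*n^2 + 53*n - 28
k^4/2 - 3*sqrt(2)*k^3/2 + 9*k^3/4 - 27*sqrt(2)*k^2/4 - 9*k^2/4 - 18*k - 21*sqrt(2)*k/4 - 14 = (k/2 + 1/2)*(k + 7/2)*(k - 4*sqrt(2))*(k + sqrt(2))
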